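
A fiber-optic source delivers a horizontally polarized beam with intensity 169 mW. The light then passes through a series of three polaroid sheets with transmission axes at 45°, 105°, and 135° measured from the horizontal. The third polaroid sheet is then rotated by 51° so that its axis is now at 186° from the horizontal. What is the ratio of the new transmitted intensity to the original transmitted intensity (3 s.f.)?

I_new/I_old ≈ 0.0326

Before rotation:
By Malus's law, I₁ = I₀ cos²(45° − 0°) = I₀ cos²(45°) = 0.5 I₀.
I₂ = I₁ cos²(105° − 45°) = 0.5 I₀ · cos²(60°) = 0.125 I₀.
I₃ = I₂ cos²(135° − 105°) = 0.125 I₀ · cos²(30°) = 0.09375 I₀.
After rotation:
I₁ = I₀ cos²(45° − 0°) = I₀ cos²(45°) = 0.5 I₀.
I₂ = I₁ cos²(105° − 45°) = 0.5 I₀ · cos²(60°) = 0.125 I₀.
I₃ = I₂ cos²(186° − 105°) = 0.125 I₀ · cos²(81°) = 0.003059 I₀.
Ratio = 0.003059 / 0.09375 = 0.03263.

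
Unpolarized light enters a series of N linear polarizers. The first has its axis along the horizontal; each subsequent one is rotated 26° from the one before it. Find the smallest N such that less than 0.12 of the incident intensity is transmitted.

First polarizer halves the unpolarized light: factor 1/2.
Each further stage multiplies by cos²(26°) = 0.8078.
After N polarizers: T = 0.5·0.8078^(N−1). Require T < 0.12 ⇒ N−1 > ln(0.12/0.5)/ln(0.8078) = 6.69, so N−1 ≥ 7 and N = 8.
Check: N=8 gives T = 0.1123 < 0.12; N=7 gives T = 0.139.

N = 8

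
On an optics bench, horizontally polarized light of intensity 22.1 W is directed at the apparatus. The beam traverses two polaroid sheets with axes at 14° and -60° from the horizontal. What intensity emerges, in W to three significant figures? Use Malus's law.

By Malus's law, I₁ = 22.1 W · cos²(14°) = 20.81 W.
I₂ = I₁ · cos²(74°) = 20.81 · 0.07598 = 1.581 W.

I ≈ 1.58 W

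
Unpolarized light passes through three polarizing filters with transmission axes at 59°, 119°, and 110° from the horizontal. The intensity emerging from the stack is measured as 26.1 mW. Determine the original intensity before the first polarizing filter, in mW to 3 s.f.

Unpolarized light through the first polarizer → I₁ = ½ I₀, now polarized at 59°.
I₂ = I₁ cos²(119° − 59°) = 0.5 I₀ · cos²(60°) = 0.125 I₀.
I₃ = I₂ cos²(110° − 119°) = 0.125 I₀ · cos²(9°) = 0.1219 I₀.
So 26.1 mW = 0.1219 I₀, giving I₀ = 26.1/0.1219 = 214 mW.

I₀ ≈ 214 mW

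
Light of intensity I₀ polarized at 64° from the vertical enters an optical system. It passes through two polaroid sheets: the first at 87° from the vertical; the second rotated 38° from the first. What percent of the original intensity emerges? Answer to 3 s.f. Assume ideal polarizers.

≈ 52.6%

I₁ = I₀ cos²(87° − 64°) = I₀ cos²(23°) = 0.8473 I₀.
I₂ = I₁ cos²(38°) = 0.8473 · 0.621 I₀ = 0.5262 I₀.
That is 52.62% of the incident intensity.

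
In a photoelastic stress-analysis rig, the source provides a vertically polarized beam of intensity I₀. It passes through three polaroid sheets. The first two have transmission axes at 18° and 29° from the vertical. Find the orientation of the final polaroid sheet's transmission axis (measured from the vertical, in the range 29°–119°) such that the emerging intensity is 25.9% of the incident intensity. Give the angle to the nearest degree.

θ ≈ 86°

By Malus's law, I₁ = I₀ cos²(18° − 0°) = I₀ cos²(18°) = 0.9045 I₀.
I₂ = I₁ cos²(29° − 18°) = 0.9045 I₀ · cos²(11°) = 0.8716 I₀.
Need I₃/I₀ = 0.259, so cos²(θ − 29°) = 0.259 / 0.8716 = 0.2972.
θ − 29° = arccos(√0.2972) = 57.0°, giving θ ≈ 29 + 57.0 = 86.0°.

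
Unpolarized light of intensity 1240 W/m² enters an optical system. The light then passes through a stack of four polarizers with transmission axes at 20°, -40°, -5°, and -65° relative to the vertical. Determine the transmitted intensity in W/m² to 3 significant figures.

I ≈ 26.0 W/m²

Unpolarized light through the first polarizer → I₁ = 1240 W/m²/2 = 620 W/m², polarized at 20°.
I₂ = I₁ · cos²(60°) = 620 · 0.25 = 155 W/m².
I₃ = I₂ · cos²(35°) = 155 · 0.671 = 104 W/m².
I₄ = I₃ · cos²(60°) = 104 · 0.25 = 26 W/m².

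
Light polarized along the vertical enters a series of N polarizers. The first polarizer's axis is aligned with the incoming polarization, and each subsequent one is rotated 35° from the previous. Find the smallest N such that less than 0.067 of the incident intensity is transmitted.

N = 8

First polarizer is aligned with the polarization: full transmission.
Each further stage multiplies by cos²(35°) = 0.671.
After N polarizers: T = 0.671^(N−1). Require T < 0.067 ⇒ N−1 > ln(0.067)/ln(0.671) = 6.78, so N−1 ≥ 7 and N = 8.
Check: N=8 gives T = 0.06125 < 0.067; N=7 gives T = 0.09128.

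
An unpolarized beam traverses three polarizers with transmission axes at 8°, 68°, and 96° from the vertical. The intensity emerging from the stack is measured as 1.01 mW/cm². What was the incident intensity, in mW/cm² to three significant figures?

I₀ ≈ 10.4 mW/cm²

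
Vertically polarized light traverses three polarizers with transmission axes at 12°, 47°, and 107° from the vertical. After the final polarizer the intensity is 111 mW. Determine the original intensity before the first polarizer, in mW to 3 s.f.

I₀ ≈ 692 mW

I₁ = I₀ cos²(12° − 0°) = I₀ cos²(12°) = 0.9568 I₀.
I₂ = I₁ cos²(47° − 12°) = 0.9568 I₀ · cos²(35°) = 0.642 I₀.
I₃ = I₂ cos²(107° − 47°) = 0.642 I₀ · cos²(60°) = 0.1605 I₀.
So 111 mW = 0.1605 I₀, giving I₀ = 111/0.1605 = 691.6 mW.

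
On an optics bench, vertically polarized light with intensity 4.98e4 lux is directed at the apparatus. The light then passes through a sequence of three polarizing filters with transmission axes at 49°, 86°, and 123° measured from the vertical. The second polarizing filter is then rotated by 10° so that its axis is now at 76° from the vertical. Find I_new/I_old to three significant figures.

Before rotation:
By Malus's law, I₁ = I₀ cos²(49° − 0°) = I₀ cos²(49°) = 0.4304 I₀.
I₂ = I₁ cos²(86° − 49°) = 0.4304 I₀ · cos²(37°) = 0.2745 I₀.
I₃ = I₂ cos²(123° − 86°) = 0.2745 I₀ · cos²(37°) = 0.1751 I₀.
After rotation:
I₁ = I₀ cos²(49° − 0°) = I₀ cos²(49°) = 0.4304 I₀.
I₂ = I₁ cos²(76° − 49°) = 0.4304 I₀ · cos²(27°) = 0.3417 I₀.
I₃ = I₂ cos²(123° − 76°) = 0.3417 I₀ · cos²(47°) = 0.1589 I₀.
Ratio = 0.1589 / 0.1751 = 0.9077.

I_new/I_old ≈ 0.908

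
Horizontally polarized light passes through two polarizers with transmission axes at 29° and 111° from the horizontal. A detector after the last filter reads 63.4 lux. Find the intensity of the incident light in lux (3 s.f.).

I₀ ≈ 4280 lux

By Malus's law, I₁ = I₀ cos²(29° − 0°) = I₀ cos²(29°) = 0.765 I₀.
I₂ = I₁ cos²(111° − 29°) = 0.765 I₀ · cos²(82°) = 0.01482 I₀.
So 63.4 lux = 0.01482 I₀, giving I₀ = 63.4/0.01482 = 4279 lux.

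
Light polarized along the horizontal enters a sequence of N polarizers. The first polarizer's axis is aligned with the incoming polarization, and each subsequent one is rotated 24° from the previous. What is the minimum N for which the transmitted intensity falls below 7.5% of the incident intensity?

N = 16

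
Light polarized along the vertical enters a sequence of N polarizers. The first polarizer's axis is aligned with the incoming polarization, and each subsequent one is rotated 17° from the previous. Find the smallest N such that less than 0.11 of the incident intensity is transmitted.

N = 26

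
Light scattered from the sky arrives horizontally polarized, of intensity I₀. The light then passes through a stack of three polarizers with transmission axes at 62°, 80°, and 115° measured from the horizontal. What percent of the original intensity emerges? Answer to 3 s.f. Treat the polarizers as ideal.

I₁ = I₀ cos²(62° − 0°) = I₀ cos²(62°) = 0.2204 I₀.
I₂ = I₁ cos²(80° − 62°) = 0.2204 I₀ · cos²(18°) = 0.1994 I₀.
I₃ = I₂ cos²(115° − 80°) = 0.1994 I₀ · cos²(35°) = 0.1338 I₀.
That is 13.38% of the incident intensity.

≈ 13.4%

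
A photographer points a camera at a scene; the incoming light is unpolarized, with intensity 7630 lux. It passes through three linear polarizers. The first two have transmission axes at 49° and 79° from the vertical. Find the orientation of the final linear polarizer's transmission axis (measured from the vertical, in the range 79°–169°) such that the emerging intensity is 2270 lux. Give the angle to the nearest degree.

Unpolarized light through the first polarizer → I₁ = ½ I₀, now polarized at 49°.
I₂ = I₁ cos²(79° − 49°) = 0.5 I₀ · cos²(30°) = 0.375 I₀.
Target fraction: 2270 / 7630 lux = 0.2975 of I₀.
Need I₃/I₀ = 0.2975, so cos²(θ − 79°) = 0.2975 / 0.375 = 0.7934.
θ − 79° = arccos(√0.7934) = 27.0°, giving θ ≈ 79 + 27.0 = 106.0°.

θ ≈ 106°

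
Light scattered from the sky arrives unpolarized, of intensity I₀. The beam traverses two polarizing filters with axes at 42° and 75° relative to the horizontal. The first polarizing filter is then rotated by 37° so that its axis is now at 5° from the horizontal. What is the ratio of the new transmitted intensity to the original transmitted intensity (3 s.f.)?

I_new/I_old ≈ 0.166

Before rotation:
Unpolarized light through the first polarizer → I₁ = ½ I₀, now polarized at 42°.
I₂ = I₁ cos²(75° − 42°) = 0.5 I₀ · cos²(33°) = 0.3517 I₀.
After rotation:
Unpolarized light through the first polarizer → I₁ = ½ I₀, now polarized at 5°.
I₂ = I₁ cos²(75° − 5°) = 0.5 I₀ · cos²(70°) = 0.05849 I₀.
Ratio = 0.05849 / 0.3517 = 0.1663.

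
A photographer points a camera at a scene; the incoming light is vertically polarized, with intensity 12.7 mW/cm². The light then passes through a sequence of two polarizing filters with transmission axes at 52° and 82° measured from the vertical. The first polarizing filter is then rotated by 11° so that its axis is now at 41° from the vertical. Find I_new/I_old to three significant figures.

I_new/I_old ≈ 1.14

Before rotation:
I₁ = I₀ cos²(52° − 0°) = I₀ cos²(52°) = 0.379 I₀.
I₂ = I₁ cos²(82° − 52°) = 0.379 I₀ · cos²(30°) = 0.2843 I₀.
After rotation:
I₁ = I₀ cos²(41° − 0°) = I₀ cos²(41°) = 0.5696 I₀.
I₂ = I₁ cos²(82° − 41°) = 0.5696 I₀ · cos²(41°) = 0.3244 I₀.
Ratio = 0.3244 / 0.2843 = 1.141.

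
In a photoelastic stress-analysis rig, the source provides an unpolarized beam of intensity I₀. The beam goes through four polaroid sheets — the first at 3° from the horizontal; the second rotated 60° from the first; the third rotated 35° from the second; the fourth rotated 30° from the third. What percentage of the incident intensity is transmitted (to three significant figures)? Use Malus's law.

≈ 6.29%

Unpolarized light through the first polarizer → I₁ = ½ I₀, now polarized at 3°.
I₂ = I₁ cos²(60°) = 0.5 · 0.25 I₀ = 0.125 I₀.
I₃ = I₂ cos²(35°) = 0.125 · 0.671 I₀ = 0.08388 I₀.
I₄ = I₃ cos²(30°) = 0.08388 · 0.75 I₀ = 0.06291 I₀.
That is 6.291% of the incident intensity.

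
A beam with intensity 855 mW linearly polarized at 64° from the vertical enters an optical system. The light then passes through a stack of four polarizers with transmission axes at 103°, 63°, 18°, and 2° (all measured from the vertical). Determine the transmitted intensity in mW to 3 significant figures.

I₁ = 855 mW · cos²(39°) = 516.4 mW.
I₂ = I₁ · cos²(40°) = 516.4 · 0.5868 = 303 mW.
I₃ = I₂ · cos²(45°) = 303 · 0.5 = 151.5 mW.
I₄ = I₃ · cos²(16°) = 151.5 · 0.924 = 140 mW.

I ≈ 140 mW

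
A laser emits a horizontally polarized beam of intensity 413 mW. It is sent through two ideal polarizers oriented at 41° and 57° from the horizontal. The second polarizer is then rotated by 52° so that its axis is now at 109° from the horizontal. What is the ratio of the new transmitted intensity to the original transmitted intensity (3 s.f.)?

Before rotation:
I₁ = I₀ cos²(41° − 0°) = I₀ cos²(41°) = 0.5696 I₀.
I₂ = I₁ cos²(57° − 41°) = 0.5696 I₀ · cos²(16°) = 0.5263 I₀.
After rotation:
I₁ = I₀ cos²(41° − 0°) = I₀ cos²(41°) = 0.5696 I₀.
I₂ = I₁ cos²(109° − 41°) = 0.5696 I₀ · cos²(68°) = 0.07993 I₀.
Ratio = 0.07993 / 0.5263 = 0.1519.

I_new/I_old ≈ 0.152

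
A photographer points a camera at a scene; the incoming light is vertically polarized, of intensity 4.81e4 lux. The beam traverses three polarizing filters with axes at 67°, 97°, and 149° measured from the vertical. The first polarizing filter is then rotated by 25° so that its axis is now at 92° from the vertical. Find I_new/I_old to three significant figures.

I_new/I_old ≈ 0.0106

Before rotation:
I₁ = I₀ cos²(67° − 0°) = I₀ cos²(67°) = 0.1527 I₀.
I₂ = I₁ cos²(97° − 67°) = 0.1527 I₀ · cos²(30°) = 0.1145 I₀.
I₃ = I₂ cos²(149° − 97°) = 0.1145 I₀ · cos²(52°) = 0.0434 I₀.
After rotation:
I₁ = I₀ cos²(92° − 0°) = I₀ cos²(88°) = 0.001218 I₀.
I₂ = I₁ cos²(97° − 92°) = 0.001218 I₀ · cos²(5°) = 0.001209 I₀.
I₃ = I₂ cos²(149° − 97°) = 0.001209 I₀ · cos²(52°) = 0.0004582 I₀.
Ratio = 0.0004582 / 0.0434 = 0.01056.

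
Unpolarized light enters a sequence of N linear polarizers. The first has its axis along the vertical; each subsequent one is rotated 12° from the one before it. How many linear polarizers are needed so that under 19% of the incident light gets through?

First polarizer halves the unpolarized light: factor 1/2.
Each further stage multiplies by cos²(12°) = 0.9568.
After N polarizers: T = 0.5·0.9568^(N−1). Require T < 0.19 ⇒ N−1 > ln(0.19/0.5)/ln(0.9568) = 21.90, so N−1 ≥ 22 and N = 23.
Check: N=23 gives T = 0.1891 < 0.19; N=22 gives T = 0.1977.

N = 23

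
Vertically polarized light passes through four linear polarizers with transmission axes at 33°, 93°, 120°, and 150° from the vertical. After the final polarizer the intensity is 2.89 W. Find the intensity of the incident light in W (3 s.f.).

I₁ = I₀ cos²(33° − 0°) = I₀ cos²(33°) = 0.7034 I₀.
I₂ = I₁ cos²(93° − 33°) = 0.7034 I₀ · cos²(60°) = 0.1758 I₀.
I₃ = I₂ cos²(120° − 93°) = 0.1758 I₀ · cos²(27°) = 0.1396 I₀.
I₄ = I₃ cos²(150° − 120°) = 0.1396 I₀ · cos²(30°) = 0.1047 I₀.
So 2.89 W = 0.1047 I₀, giving I₀ = 2.89/0.1047 = 27.6 W.

I₀ ≈ 27.6 W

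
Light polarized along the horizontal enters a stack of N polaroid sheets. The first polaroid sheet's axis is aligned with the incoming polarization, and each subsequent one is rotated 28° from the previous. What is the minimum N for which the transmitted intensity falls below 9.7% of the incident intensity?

N = 11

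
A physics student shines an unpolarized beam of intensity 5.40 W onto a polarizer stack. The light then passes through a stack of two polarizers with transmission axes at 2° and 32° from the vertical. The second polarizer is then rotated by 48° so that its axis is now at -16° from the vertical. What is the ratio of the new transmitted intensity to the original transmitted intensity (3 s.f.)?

Before rotation:
Unpolarized light through the first polarizer → I₁ = ½ I₀, now polarized at 2°.
I₂ = I₁ cos²(32° − 2°) = 0.5 I₀ · cos²(30°) = 0.375 I₀.
After rotation:
Unpolarized light through the first polarizer → I₁ = ½ I₀, now polarized at 2°.
I₂ = I₁ cos²(-16° − 2°) = 0.5 I₀ · cos²(18°) = 0.4523 I₀.
Ratio = 0.4523 / 0.375 = 1.206.

I_new/I_old ≈ 1.21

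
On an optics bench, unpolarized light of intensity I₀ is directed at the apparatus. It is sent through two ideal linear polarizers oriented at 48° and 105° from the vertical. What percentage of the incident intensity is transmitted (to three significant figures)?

≈ 14.8%

Unpolarized light through the first polarizer → I₁ = ½ I₀, now polarized at 48°.
I₂ = I₁ cos²(105° − 48°) = 0.5 I₀ · cos²(57°) = 0.1483 I₀.
That is 14.83% of the incident intensity.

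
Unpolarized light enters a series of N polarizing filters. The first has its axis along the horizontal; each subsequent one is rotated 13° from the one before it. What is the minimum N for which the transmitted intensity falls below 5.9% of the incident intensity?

N = 43

First polarizer halves the unpolarized light: factor 1/2.
Each further stage multiplies by cos²(13°) = 0.9494.
After N polarizers: T = 0.5·0.9494^(N−1). Require T < 0.059 ⇒ N−1 > ln(0.059/0.5)/ln(0.9494) = 41.15, so N−1 ≥ 42 and N = 43.
Check: N=43 gives T = 0.05647 < 0.059; N=42 gives T = 0.05947.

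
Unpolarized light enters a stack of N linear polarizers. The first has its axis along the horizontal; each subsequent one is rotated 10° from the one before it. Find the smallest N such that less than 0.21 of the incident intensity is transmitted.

N = 30

First polarizer halves the unpolarized light: factor 1/2.
Each further stage multiplies by cos²(10°) = 0.9698.
After N polarizers: T = 0.5·0.9698^(N−1). Require T < 0.21 ⇒ N−1 > ln(0.21/0.5)/ln(0.9698) = 28.33, so N−1 ≥ 29 and N = 30.
Check: N=30 gives T = 0.2058 < 0.21; N=29 gives T = 0.2122.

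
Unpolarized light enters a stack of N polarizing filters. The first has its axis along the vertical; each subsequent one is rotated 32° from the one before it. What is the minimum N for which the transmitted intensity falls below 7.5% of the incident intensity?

N = 7

First polarizer halves the unpolarized light: factor 1/2.
Each further stage multiplies by cos²(32°) = 0.7192.
After N polarizers: T = 0.5·0.7192^(N−1). Require T < 0.075 ⇒ N−1 > ln(0.075/0.5)/ln(0.7192) = 5.76, so N−1 ≥ 6 and N = 7.
Check: N=7 gives T = 0.06919 < 0.075; N=6 gives T = 0.0962.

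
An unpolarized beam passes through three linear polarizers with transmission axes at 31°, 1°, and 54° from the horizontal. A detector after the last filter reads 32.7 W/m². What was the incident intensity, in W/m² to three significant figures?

I₀ ≈ 241 W/m²

Unpolarized light through the first polarizer → I₁ = ½ I₀, now polarized at 31°.
I₂ = I₁ cos²(1° − 31°) = 0.5 I₀ · cos²(30°) = 0.375 I₀.
I₃ = I₂ cos²(54° − 1°) = 0.375 I₀ · cos²(53°) = 0.1358 I₀.
So 32.7 W/m² = 0.1358 I₀, giving I₀ = 32.7/0.1358 = 240.8 W/m².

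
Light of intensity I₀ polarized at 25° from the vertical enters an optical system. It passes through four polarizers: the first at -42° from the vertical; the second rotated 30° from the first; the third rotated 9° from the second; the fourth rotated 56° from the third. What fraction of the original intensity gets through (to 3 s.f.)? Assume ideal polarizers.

≈ 0.0349 I₀

By Malus's law, I₁ = I₀ cos²(-42° − 25°) = I₀ cos²(67°) = 0.1527 I₀.
I₂ = I₁ cos²(30°) = 0.1527 · 0.75 I₀ = 0.1145 I₀.
I₃ = I₂ cos²(9°) = 0.1145 · 0.9755 I₀ = 0.1117 I₀.
I₄ = I₃ cos²(56°) = 0.1117 · 0.3127 I₀ = 0.03493 I₀.
Transmitted fraction = 0.03493.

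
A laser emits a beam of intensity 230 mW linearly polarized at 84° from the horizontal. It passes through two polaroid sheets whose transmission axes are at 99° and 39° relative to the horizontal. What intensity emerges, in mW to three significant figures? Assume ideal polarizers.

I ≈ 53.6 mW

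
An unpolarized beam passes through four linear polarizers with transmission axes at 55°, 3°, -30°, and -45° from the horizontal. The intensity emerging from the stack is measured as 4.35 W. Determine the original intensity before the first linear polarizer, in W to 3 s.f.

I₀ ≈ 35.0 W

Unpolarized light through the first polarizer → I₁ = ½ I₀, now polarized at 55°.
I₂ = I₁ cos²(3° − 55°) = 0.5 I₀ · cos²(52°) = 0.1895 I₀.
I₃ = I₂ cos²(-30° − 3°) = 0.1895 I₀ · cos²(33°) = 0.1333 I₀.
I₄ = I₃ cos²(-45° + 30°) = 0.1333 I₀ · cos²(15°) = 0.1244 I₀.
So 4.35 W = 0.1244 I₀, giving I₀ = 4.35/0.1244 = 34.98 W.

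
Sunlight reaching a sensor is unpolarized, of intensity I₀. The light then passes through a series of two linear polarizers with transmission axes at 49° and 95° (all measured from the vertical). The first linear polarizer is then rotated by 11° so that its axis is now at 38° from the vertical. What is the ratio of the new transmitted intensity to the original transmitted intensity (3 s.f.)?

I_new/I_old ≈ 0.615

Before rotation:
Unpolarized light through the first polarizer → I₁ = ½ I₀, now polarized at 49°.
I₂ = I₁ cos²(95° − 49°) = 0.5 I₀ · cos²(46°) = 0.2413 I₀.
After rotation:
Unpolarized light through the first polarizer → I₁ = ½ I₀, now polarized at 38°.
I₂ = I₁ cos²(95° − 38°) = 0.5 I₀ · cos²(57°) = 0.1483 I₀.
Ratio = 0.1483 / 0.2413 = 0.6147.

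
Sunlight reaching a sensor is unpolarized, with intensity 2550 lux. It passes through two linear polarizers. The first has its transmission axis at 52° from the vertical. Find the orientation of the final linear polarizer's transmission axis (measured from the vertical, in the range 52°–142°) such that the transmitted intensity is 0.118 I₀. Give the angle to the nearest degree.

Unpolarized light through the first polarizer → I₁ = ½ I₀, now polarized at 52°.
Need I₂/I₀ = 0.118, so cos²(θ − 52°) = 0.118 / 0.5 = 0.236.
θ − 52° = arccos(√0.236) = 60.9°, giving θ ≈ 52 + 60.9 = 112.9°.

θ ≈ 113°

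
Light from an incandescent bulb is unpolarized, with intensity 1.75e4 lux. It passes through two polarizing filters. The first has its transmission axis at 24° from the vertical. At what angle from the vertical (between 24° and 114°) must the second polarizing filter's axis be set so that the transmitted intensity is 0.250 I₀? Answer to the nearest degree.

Unpolarized light through the first polarizer → I₁ = ½ I₀, now polarized at 24°.
Need I₂/I₀ = 0.25, so cos²(θ − 24°) = 0.25 / 0.5 = 0.5.
θ − 24° = arccos(√0.5) = 45.0°, giving θ ≈ 24 + 45.0 = 69.0°.

θ ≈ 69°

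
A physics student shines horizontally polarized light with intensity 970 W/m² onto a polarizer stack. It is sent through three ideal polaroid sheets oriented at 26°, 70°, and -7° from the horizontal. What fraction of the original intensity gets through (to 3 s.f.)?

I₁ = 970 W/m² · cos²(26°) = 783.6 W/m².
I₂ = I₁ · cos²(44°) = 783.6 · 0.5174 = 405.5 W/m².
I₃ = I₂ · cos²(77°) = 405.5 · 0.0506 = 20.52 W/m².
Transmitted fraction = 0.02115.

I/I₀ ≈ 0.0212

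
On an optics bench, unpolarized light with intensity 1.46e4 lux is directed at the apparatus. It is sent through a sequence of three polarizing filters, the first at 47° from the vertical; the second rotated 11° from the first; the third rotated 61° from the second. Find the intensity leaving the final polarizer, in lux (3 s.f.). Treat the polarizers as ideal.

Unpolarized light through the first polarizer → I₁ = 1.46e4 lux/2 = 7300 lux, polarized at 47°.
I₂ = I₁ · cos²(11°) = 7300 · 0.9636 = 7034 lux.
I₃ = I₂ · cos²(61°) = 7034 · 0.235 = 1653 lux.

I ≈ 1650 lux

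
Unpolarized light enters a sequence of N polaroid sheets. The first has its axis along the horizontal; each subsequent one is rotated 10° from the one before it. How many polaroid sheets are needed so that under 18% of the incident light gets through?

First polarizer halves the unpolarized light: factor 1/2.
Each further stage multiplies by cos²(10°) = 0.9698.
After N polarizers: T = 0.5·0.9698^(N−1). Require T < 0.18 ⇒ N−1 > ln(0.18/0.5)/ln(0.9698) = 33.37, so N−1 ≥ 34 and N = 35.
Check: N=35 gives T = 0.1766 < 0.18; N=34 gives T = 0.182.

N = 35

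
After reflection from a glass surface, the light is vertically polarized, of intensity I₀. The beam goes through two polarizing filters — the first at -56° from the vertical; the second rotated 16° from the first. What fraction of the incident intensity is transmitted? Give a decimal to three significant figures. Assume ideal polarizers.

≈ 0.289 I₀

I₁ = I₀ cos²(-56° − 0°) = I₀ cos²(56°) = 0.3127 I₀.
I₂ = I₁ cos²(16°) = 0.3127 · 0.924 I₀ = 0.2889 I₀.
Transmitted fraction = 0.2889.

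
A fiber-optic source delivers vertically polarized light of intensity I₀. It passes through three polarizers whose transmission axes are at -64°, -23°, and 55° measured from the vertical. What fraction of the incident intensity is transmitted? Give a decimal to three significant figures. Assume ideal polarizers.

I₁ = I₀ cos²(-64° − 0°) = I₀ cos²(64°) = 0.1922 I₀.
I₂ = I₁ cos²(-23° + 64°) = 0.1922 I₀ · cos²(41°) = 0.1095 I₀.
I₃ = I₂ cos²(55° + 23°) = 0.1095 I₀ · cos²(78°) = 0.004732 I₀.
Transmitted fraction = 0.004732.

≈ 0.00473 I₀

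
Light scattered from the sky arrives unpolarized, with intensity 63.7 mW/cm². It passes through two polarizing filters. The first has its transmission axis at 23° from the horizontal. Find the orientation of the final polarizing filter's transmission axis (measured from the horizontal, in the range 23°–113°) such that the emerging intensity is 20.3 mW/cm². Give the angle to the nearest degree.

Unpolarized light through the first polarizer → I₁ = ½ I₀, now polarized at 23°.
Target fraction: 20.3 / 63.7 mW/cm² = 0.3187 of I₀.
Need I₂/I₀ = 0.3187, so cos²(θ − 23°) = 0.3187 / 0.5 = 0.6374.
θ − 23° = arccos(√0.6374) = 37.0°, giving θ ≈ 23 + 37.0 = 60.0°.

θ ≈ 60°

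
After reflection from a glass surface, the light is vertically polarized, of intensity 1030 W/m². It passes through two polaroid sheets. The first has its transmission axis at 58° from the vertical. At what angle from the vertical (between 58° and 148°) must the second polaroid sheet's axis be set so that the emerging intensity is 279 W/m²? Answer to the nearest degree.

θ ≈ 69°

I₁ = I₀ cos²(58° − 0°) = I₀ cos²(58°) = 0.2808 I₀.
Target fraction: 279 / 1030 W/m² = 0.2709 of I₀.
Need I₂/I₀ = 0.2709, so cos²(θ − 58°) = 0.2709 / 0.2808 = 0.9646.
θ − 58° = arccos(√0.9646) = 10.8°, giving θ ≈ 58 + 10.8 = 68.8°.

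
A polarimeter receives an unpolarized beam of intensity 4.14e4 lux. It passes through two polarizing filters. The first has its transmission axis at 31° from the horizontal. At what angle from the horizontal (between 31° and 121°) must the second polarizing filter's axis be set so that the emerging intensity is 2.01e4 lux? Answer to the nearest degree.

θ ≈ 41°

Unpolarized light through the first polarizer → I₁ = ½ I₀, now polarized at 31°.
Target fraction: 2.01e4 / 4.14e4 lux = 0.4855 of I₀.
Need I₂/I₀ = 0.4855, so cos²(θ − 31°) = 0.4855 / 0.5 = 0.971.
θ − 31° = arccos(√0.971) = 9.8°, giving θ ≈ 31 + 9.8 = 40.8°.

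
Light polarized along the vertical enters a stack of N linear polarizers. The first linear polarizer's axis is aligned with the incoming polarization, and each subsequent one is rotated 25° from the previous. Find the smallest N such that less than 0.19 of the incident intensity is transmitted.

N = 10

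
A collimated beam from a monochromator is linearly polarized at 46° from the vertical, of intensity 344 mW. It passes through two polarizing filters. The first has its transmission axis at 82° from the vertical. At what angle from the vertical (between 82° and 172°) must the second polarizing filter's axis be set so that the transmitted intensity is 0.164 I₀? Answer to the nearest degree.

θ ≈ 142°

By Malus's law, I₁ = I₀ cos²(82° − 46°) = I₀ cos²(36°) = 0.6545 I₀.
Need I₂/I₀ = 0.164, so cos²(θ − 82°) = 0.164 / 0.6545 = 0.2506.
θ − 82° = arccos(√0.2506) = 60.0°, giving θ ≈ 82 + 60.0 = 142.0°.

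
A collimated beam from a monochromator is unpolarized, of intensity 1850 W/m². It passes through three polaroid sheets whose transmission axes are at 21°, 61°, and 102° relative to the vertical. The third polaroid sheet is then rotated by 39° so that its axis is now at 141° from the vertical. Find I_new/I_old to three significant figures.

Before rotation:
Unpolarized light through the first polarizer → I₁ = ½ I₀, now polarized at 21°.
I₂ = I₁ cos²(61° − 21°) = 0.5 I₀ · cos²(40°) = 0.2934 I₀.
I₃ = I₂ cos²(102° − 61°) = 0.2934 I₀ · cos²(41°) = 0.1671 I₀.
After rotation:
Unpolarized light through the first polarizer → I₁ = ½ I₀, now polarized at 21°.
I₂ = I₁ cos²(61° − 21°) = 0.5 I₀ · cos²(40°) = 0.2934 I₀.
I₃ = I₂ cos²(141° − 61°) = 0.2934 I₀ · cos²(80°) = 0.008847 I₀.
Ratio = 0.008847 / 0.1671 = 0.05294.

I_new/I_old ≈ 0.0529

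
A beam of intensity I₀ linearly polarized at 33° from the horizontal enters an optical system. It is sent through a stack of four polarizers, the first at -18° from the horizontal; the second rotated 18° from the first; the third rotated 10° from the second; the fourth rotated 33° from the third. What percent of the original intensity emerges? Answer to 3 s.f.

≈ 24.4%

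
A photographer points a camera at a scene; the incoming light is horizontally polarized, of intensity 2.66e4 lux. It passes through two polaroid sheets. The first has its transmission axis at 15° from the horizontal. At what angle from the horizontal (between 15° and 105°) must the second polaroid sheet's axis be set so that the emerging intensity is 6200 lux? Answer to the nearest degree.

θ ≈ 75°

By Malus's law, I₁ = I₀ cos²(15° − 0°) = I₀ cos²(15°) = 0.933 I₀.
Target fraction: 6200 / 2.66e4 lux = 0.2331 of I₀.
Need I₂/I₀ = 0.2331, so cos²(θ − 15°) = 0.2331 / 0.933 = 0.2498.
θ − 15° = arccos(√0.2498) = 60.0°, giving θ ≈ 15 + 60.0 = 75.0°.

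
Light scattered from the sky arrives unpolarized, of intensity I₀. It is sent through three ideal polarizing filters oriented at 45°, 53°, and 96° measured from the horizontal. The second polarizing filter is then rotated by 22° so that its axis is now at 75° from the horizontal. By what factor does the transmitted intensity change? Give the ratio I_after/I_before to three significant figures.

Before rotation:
Unpolarized light through the first polarizer → I₁ = ½ I₀, now polarized at 45°.
I₂ = I₁ cos²(53° − 45°) = 0.5 I₀ · cos²(8°) = 0.4903 I₀.
I₃ = I₂ cos²(96° − 53°) = 0.4903 I₀ · cos²(43°) = 0.2623 I₀.
After rotation:
Unpolarized light through the first polarizer → I₁ = ½ I₀, now polarized at 45°.
I₂ = I₁ cos²(75° − 45°) = 0.5 I₀ · cos²(30°) = 0.375 I₀.
I₃ = I₂ cos²(96° − 75°) = 0.375 I₀ · cos²(21°) = 0.3268 I₀.
Ratio = 0.3268 / 0.2623 = 1.246.

I_new/I_old ≈ 1.25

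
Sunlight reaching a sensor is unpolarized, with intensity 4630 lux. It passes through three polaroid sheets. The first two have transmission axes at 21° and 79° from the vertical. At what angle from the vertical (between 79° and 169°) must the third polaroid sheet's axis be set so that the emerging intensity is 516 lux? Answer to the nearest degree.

θ ≈ 106°

Unpolarized light through the first polarizer → I₁ = ½ I₀, now polarized at 21°.
I₂ = I₁ cos²(79° − 21°) = 0.5 I₀ · cos²(58°) = 0.1404 I₀.
Target fraction: 516 / 4630 lux = 0.1114 of I₀.
Need I₃/I₀ = 0.1114, so cos²(θ − 79°) = 0.1114 / 0.1404 = 0.7937.
θ − 79° = arccos(√0.7937) = 27.0°, giving θ ≈ 79 + 27.0 = 106.0°.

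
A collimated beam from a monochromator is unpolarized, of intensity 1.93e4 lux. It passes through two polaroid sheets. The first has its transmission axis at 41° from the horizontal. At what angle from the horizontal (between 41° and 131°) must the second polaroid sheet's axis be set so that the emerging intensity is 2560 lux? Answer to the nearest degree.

θ ≈ 100°

Unpolarized light through the first polarizer → I₁ = ½ I₀, now polarized at 41°.
Target fraction: 2560 / 1.93e4 lux = 0.1326 of I₀.
Need I₂/I₀ = 0.1326, so cos²(θ − 41°) = 0.1326 / 0.5 = 0.2653.
θ − 41° = arccos(√0.2653) = 59.0°, giving θ ≈ 41 + 59.0 = 100.0°.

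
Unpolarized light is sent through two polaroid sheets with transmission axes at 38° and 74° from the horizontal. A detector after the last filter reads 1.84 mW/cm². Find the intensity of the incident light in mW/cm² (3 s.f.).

I₀ ≈ 5.62 mW/cm²

Unpolarized light through the first polarizer → I₁ = ½ I₀, now polarized at 38°.
I₂ = I₁ cos²(74° − 38°) = 0.5 I₀ · cos²(36°) = 0.3273 I₀.
So 1.84 mW/cm² = 0.3273 I₀, giving I₀ = 1.84/0.3273 = 5.623 mW/cm².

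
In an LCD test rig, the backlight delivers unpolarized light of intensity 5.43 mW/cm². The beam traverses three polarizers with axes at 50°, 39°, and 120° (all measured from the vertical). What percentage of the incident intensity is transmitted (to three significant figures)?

Unpolarized light through the first polarizer → I₁ = 5.43 mW/cm²/2 = 2.715 mW/cm², polarized at 50°.
I₂ = I₁ · cos²(11°) = 2.715 · 0.9636 = 2.616 mW/cm².
I₃ = I₂ · cos²(81°) = 2.616 · 0.02447 = 0.06402 mW/cm².
That is 1.179% of the incident intensity.

≈ 1.18%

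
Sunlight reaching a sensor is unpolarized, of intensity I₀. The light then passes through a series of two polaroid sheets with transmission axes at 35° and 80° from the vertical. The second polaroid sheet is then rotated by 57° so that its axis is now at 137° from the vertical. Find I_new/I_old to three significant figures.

I_new/I_old ≈ 0.0865

Before rotation:
Unpolarized light through the first polarizer → I₁ = ½ I₀, now polarized at 35°.
I₂ = I₁ cos²(80° − 35°) = 0.5 I₀ · cos²(45°) = 0.25 I₀.
After rotation:
Unpolarized light through the first polarizer → I₁ = ½ I₀, now polarized at 35°.
Angle between axes 1 and 2: 78°. I₂ = 0.5 I₀ · cos²(78°) = 0.02161 I₀.
Ratio = 0.02161 / 0.25 = 0.08645.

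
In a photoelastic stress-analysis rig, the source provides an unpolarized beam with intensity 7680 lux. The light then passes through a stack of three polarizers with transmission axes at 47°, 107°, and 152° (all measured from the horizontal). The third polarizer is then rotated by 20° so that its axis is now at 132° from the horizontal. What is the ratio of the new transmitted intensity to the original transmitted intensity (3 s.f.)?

Before rotation:
Unpolarized light through the first polarizer → I₁ = ½ I₀, now polarized at 47°.
I₂ = I₁ cos²(107° − 47°) = 0.5 I₀ · cos²(60°) = 0.125 I₀.
I₃ = I₂ cos²(152° − 107°) = 0.125 I₀ · cos²(45°) = 0.0625 I₀.
After rotation:
Unpolarized light through the first polarizer → I₁ = ½ I₀, now polarized at 47°.
I₂ = I₁ cos²(107° − 47°) = 0.5 I₀ · cos²(60°) = 0.125 I₀.
I₃ = I₂ cos²(132° − 107°) = 0.125 I₀ · cos²(25°) = 0.1027 I₀.
Ratio = 0.1027 / 0.0625 = 1.643.

I_new/I_old ≈ 1.64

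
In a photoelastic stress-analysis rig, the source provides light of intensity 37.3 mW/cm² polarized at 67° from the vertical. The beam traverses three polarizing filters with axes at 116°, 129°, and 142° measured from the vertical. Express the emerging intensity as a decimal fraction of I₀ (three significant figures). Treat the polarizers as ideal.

I/I₀ ≈ 0.388

I₁ = 37.3 mW/cm² · cos²(49°) = 16.05 mW/cm².
I₂ = I₁ · cos²(13°) = 16.05 · 0.9494 = 15.24 mW/cm².
I₃ = I₂ · cos²(13°) = 15.24 · 0.9494 = 14.47 mW/cm².
Transmitted fraction = 0.388.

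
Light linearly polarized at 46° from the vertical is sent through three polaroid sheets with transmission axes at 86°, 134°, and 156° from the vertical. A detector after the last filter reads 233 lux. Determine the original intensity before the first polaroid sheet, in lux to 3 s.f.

I₀ ≈ 1030 lux

By Malus's law, I₁ = I₀ cos²(86° − 46°) = I₀ cos²(40°) = 0.5868 I₀.
I₂ = I₁ cos²(134° − 86°) = 0.5868 I₀ · cos²(48°) = 0.2627 I₀.
I₃ = I₂ cos²(156° − 134°) = 0.2627 I₀ · cos²(22°) = 0.2259 I₀.
So 233 lux = 0.2259 I₀, giving I₀ = 233/0.2259 = 1032 lux.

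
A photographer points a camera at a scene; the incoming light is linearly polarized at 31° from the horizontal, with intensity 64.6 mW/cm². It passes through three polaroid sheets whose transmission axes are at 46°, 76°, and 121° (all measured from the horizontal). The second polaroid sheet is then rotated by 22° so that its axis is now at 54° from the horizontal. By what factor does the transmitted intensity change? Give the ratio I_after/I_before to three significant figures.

I_new/I_old ≈ 0.399

Before rotation:
By Malus's law, I₁ = I₀ cos²(46° − 31°) = I₀ cos²(15°) = 0.933 I₀.
I₂ = I₁ cos²(76° − 46°) = 0.933 I₀ · cos²(30°) = 0.6998 I₀.
I₃ = I₂ cos²(121° − 76°) = 0.6998 I₀ · cos²(45°) = 0.3499 I₀.
After rotation:
I₁ = I₀ cos²(46° − 31°) = I₀ cos²(15°) = 0.933 I₀.
I₂ = I₁ cos²(54° − 46°) = 0.933 I₀ · cos²(8°) = 0.9149 I₀.
I₃ = I₂ cos²(121° − 54°) = 0.9149 I₀ · cos²(67°) = 0.1397 I₀.
Ratio = 0.1397 / 0.3499 = 0.3992.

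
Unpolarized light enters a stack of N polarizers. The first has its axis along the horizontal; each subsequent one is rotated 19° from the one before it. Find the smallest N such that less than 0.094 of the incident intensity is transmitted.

N = 16

First polarizer halves the unpolarized light: factor 1/2.
Each further stage multiplies by cos²(19°) = 0.894.
After N polarizers: T = 0.5·0.894^(N−1). Require T < 0.094 ⇒ N−1 > ln(0.094/0.5)/ln(0.894) = 14.92, so N−1 ≥ 15 and N = 16.
Check: N=16 gives T = 0.09313 < 0.094; N=15 gives T = 0.1042.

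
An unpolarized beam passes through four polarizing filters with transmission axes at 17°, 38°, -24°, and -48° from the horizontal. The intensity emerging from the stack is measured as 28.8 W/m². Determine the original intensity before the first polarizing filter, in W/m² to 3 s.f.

Unpolarized light through the first polarizer → I₁ = ½ I₀, now polarized at 17°.
I₂ = I₁ cos²(38° − 17°) = 0.5 I₀ · cos²(21°) = 0.4358 I₀.
I₃ = I₂ cos²(-24° − 38°) = 0.4358 I₀ · cos²(62°) = 0.09605 I₀.
I₄ = I₃ cos²(-48° + 24°) = 0.09605 I₀ · cos²(24°) = 0.08016 I₀.
So 28.8 W/m² = 0.08016 I₀, giving I₀ = 28.8/0.08016 = 359.3 W/m².

I₀ ≈ 359 W/m²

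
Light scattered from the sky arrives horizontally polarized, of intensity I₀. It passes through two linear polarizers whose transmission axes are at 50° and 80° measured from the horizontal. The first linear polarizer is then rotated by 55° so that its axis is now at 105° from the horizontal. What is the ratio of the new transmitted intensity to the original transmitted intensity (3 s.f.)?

I_new/I_old ≈ 0.178

Before rotation:
I₁ = I₀ cos²(50° − 0°) = I₀ cos²(50°) = 0.4132 I₀.
I₂ = I₁ cos²(80° − 50°) = 0.4132 I₀ · cos²(30°) = 0.3099 I₀.
After rotation:
I₁ = I₀ cos²(105° − 0°) = I₀ cos²(75°) = 0.06699 I₀.
I₂ = I₁ cos²(80° − 105°) = 0.06699 I₀ · cos²(25°) = 0.05502 I₀.
Ratio = 0.05502 / 0.3099 = 0.1776.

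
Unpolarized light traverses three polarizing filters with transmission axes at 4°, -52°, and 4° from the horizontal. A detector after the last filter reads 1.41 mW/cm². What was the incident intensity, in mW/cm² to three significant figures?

Unpolarized light through the first polarizer → I₁ = ½ I₀, now polarized at 4°.
I₂ = I₁ cos²(-52° − 4°) = 0.5 I₀ · cos²(56°) = 0.1563 I₀.
I₃ = I₂ cos²(4° + 52°) = 0.1563 I₀ · cos²(56°) = 0.04889 I₀.
So 1.41 mW/cm² = 0.04889 I₀, giving I₀ = 1.41/0.04889 = 28.84 mW/cm².

I₀ ≈ 28.8 mW/cm²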